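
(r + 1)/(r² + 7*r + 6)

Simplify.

Factor: r² + 7*r + 6 = (r + 1)·(r + 6)
Cancel the common factor (r + 1).

1/(r + 6)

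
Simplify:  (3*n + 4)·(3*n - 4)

Difference of squares with P = 3*n, Q = 4.

9*n² - 16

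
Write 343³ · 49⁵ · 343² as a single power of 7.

7^25

343³ = 7^9; 49⁵ = 7^10; 343² = 7^6
Combine exponents: 7^25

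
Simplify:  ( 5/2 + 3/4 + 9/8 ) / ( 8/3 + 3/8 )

105/73

Numerator: 5/2 + 3/4 + 9/8 = 35/8
Denominator: 8/3 + 3/8 = 73/24
Divide: (35/8) · (24/73) = 105/73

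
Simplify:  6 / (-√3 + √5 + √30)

Group as (√5 + √30) - √3; multiply by (√5 + √30) + √3, then rationalise the remaining surd.

(-42*√5 - 45*√2 + 48*√3 + 33*√30)/106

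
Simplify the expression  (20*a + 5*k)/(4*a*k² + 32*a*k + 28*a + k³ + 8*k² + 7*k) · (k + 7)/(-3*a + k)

-5/(3*a*k + 3*a - k² - k)

Factor: 20*a + 5*k = 5·(4*a + k);  4*a*k² + 32*a*k + 28*a + k³ + 8*k² + 7*k = (k + 1)·(4*a + k)·(k + 7)
Cancel the common factors (k + 7), (4*a + k).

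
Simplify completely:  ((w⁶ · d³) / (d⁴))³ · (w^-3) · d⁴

d*w^15

Inside the bracket: w⁶ · (d^-1)
Raise to the power 3: w^18 · (d^-3)
Multiply by (w^-3) · d⁴: add exponents.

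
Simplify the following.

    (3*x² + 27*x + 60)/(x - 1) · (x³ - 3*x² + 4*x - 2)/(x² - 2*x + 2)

3*x² + 27*x + 60

Factor: 3*x² + 27*x + 60 = 3·(x + 5)·(x + 4);  x³ - 3*x² + 4*x - 2 = (x - 1)·(x² - 2*x + 2)
Cancel the common factors (x² - 2*x + 2), (x - 1).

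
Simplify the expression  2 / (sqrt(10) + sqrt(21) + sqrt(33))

Group as (sqrt(10) + sqrt(21)) + sqrt(33); multiply by (sqrt(10) + sqrt(21)) - sqrt(33), then rationalise the remaining surd.

(-3*sqrt(770) - sqrt(33) + 11*sqrt(21) + 22*sqrt(10))/209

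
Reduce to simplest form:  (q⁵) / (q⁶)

1/q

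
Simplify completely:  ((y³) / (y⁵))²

y^(-4)

Inside the bracket: (y^-2)
Raise to the power 2: (y^-4)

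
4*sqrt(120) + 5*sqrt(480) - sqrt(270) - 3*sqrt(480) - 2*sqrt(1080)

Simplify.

4*sqrt(120) = 8*sqrt(30); 5*sqrt(480) = 20*sqrt(30); sqrt(270) = 3*sqrt(30); 3*sqrt(480) = 12*sqrt(30); 2*sqrt(1080) = 12*sqrt(30)
Combine: (8 + 20 - 3 - 12 - 12)·sqrt(30) = sqrt(30)

sqrt(30)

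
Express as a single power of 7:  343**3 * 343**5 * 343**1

343**3 = 7**9; 343**5 = 7**15; 343**1 = 7**3
Combine exponents: 7**27

7**27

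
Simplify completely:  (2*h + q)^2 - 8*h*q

(2*h - q)^2

Expanding gives 4*h^2 - 4*h*q + q^2, a perfect square.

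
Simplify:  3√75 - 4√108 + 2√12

-5*√3

3√75 = 15*√3; 4√108 = 24*√3; 2√12 = 4*√3
Combine: (15 - 24 + 4)·√3 = -5*√3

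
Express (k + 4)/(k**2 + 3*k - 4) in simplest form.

Factor: k**2 + 3*k - 4 = (k + 4)*(k - 1)
Cancel the common factor (k + 4).

1/(k - 1)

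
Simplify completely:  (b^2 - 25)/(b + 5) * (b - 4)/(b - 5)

Factor: b^2 - 25 = (b - 5)*(b + 5)
Cancel the common factors (b - 5), (b + 5).

b - 4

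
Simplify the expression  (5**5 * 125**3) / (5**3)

5**5 = 5**5; 125**3 = 5**9; 5**3 = 5**3
Combine exponents: 5**11

5**11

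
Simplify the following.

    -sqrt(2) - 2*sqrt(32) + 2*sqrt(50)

sqrt(2) = sqrt(2); 2*sqrt(32) = 8*sqrt(2); 2*sqrt(50) = 10*sqrt(2)
Combine: (-1 - 8 + 10)·sqrt(2) = sqrt(2)

sqrt(2)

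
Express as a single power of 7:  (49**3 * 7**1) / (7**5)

7**2

49**3 = 7**6; 7**1 = 7**1; 7**5 = 7**5
Combine exponents: 7**2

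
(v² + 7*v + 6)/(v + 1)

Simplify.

Factor: v² + 7*v + 6 = (v + 6)·(v + 1)
Cancel the common factor (v + 1).

v + 6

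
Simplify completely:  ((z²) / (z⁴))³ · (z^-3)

Inside the bracket: (z^-2)
Raise to the power 3: (z^-6)
Multiply by (z^-3): add exponents.

z^(-9)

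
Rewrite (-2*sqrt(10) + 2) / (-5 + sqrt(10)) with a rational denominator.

Multiply numerator and denominator by -5 - sqrt(10).
Denominator becomes 15; numerator becomes 10 + 8*sqrt(10).

(10 + 8*sqrt(10))/15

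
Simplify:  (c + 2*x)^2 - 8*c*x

(c - 2*x)^2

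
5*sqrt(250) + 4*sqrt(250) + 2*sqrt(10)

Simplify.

47*sqrt(10)

5*sqrt(250) = 25*sqrt(10); 4*sqrt(250) = 20*sqrt(10); 2*sqrt(10) = 2*sqrt(10)
Combine: (25 + 20 + 2)·sqrt(10) = 47*sqrt(10)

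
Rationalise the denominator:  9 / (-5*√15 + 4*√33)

(5*√15 + 4*√33)/17

Multiply numerator and denominator by 5*√15 + 4*√33.
Denominator becomes 153; numerator becomes 45*√15 + 36*√33.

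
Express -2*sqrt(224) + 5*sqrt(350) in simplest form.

17*sqrt(14)

2*sqrt(224) = 8*sqrt(14); 5*sqrt(350) = 25*sqrt(14)
Combine: (-8 + 25)·sqrt(14) = 17*sqrt(14)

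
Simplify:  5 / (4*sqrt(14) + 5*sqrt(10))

(-20*sqrt(14) + 25*sqrt(10))/26

Multiply numerator and denominator by -5*sqrt(10) + 4*sqrt(14).
Denominator becomes -26; numerator becomes -25*sqrt(10) + 20*sqrt(14).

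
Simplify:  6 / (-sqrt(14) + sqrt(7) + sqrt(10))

(-18*sqrt(14) + 66*sqrt(10) + 102*sqrt(7) + 168*sqrt(5))/271

Group as (sqrt(7) + sqrt(10)) - sqrt(14); multiply by (sqrt(7) + sqrt(10)) + sqrt(14), then rationalise the remaining surd.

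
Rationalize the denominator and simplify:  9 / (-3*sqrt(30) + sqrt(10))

(-27*sqrt(30) - 9*sqrt(10))/260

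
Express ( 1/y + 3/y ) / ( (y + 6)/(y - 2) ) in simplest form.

Numerator: 1/y + 3/y = 4/y
Denominator: (y + 6)/(y - 2) = (y + 6)/(y - 2)
Divide: (4/y) · ((y - 2)/(y + 6)) = (4*y - 8)/(y**2 + 6*y)

(4*y - 8)/(y**2 + 6*y)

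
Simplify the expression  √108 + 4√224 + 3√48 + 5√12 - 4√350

-4*√14 + 28*√3

√108 = 6*√3; 4√224 = 16*√14; 3√48 = 12*√3; 5√12 = 10*√3; 4√350 = 20*√14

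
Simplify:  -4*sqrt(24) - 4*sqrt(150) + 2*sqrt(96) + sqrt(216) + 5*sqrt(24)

-4*sqrt(6)

4*sqrt(24) = 8*sqrt(6); 4*sqrt(150) = 20*sqrt(6); 2*sqrt(96) = 8*sqrt(6); sqrt(216) = 6*sqrt(6); 5*sqrt(24) = 10*sqrt(6)
Combine: (-8 - 20 + 8 + 6 + 10)·sqrt(6) = -4*sqrt(6)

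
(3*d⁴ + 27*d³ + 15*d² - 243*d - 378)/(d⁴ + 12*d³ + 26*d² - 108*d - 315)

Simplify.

Factor: 3*d⁴ + 27*d³ + 15*d² - 243*d - 378 = 3·(d + 2)·(d + 3)·(d - 3)·(d + 7);  d⁴ + 12*d³ + 26*d² - 108*d - 315 = (d + 5)·(d + 7)·(d + 3)·(d - 3)
Cancel the common factors (d + 3), (d + 7), (d - 3).

(3*d + 6)/(d + 5)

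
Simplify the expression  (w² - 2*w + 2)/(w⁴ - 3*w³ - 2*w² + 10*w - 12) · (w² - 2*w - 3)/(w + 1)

1/(w + 2)

Factor: w⁴ - 3*w³ - 2*w² + 10*w - 12 = (w - 3)·(w² - 2*w + 2)·(w + 2);  w² - 2*w - 3 = (w - 3)·(w + 1)
Cancel the common factors (w² - 2*w + 2), (w - 3), (w + 1).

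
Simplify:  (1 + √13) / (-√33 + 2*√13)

Multiply numerator and denominator by √33 + 2*√13.
Denominator becomes 19; numerator becomes √33 + 2*√13 + √429 + 26.

(√33 + 2*√13 + √429 + 26)/19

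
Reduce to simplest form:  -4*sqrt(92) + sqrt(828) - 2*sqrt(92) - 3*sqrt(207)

-15*sqrt(23)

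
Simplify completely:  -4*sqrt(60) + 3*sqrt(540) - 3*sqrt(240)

-2*sqrt(15)

4*sqrt(60) = 8*sqrt(15); 3*sqrt(540) = 18*sqrt(15); 3*sqrt(240) = 12*sqrt(15)
Combine: (-8 + 18 - 12)·sqrt(15) = -2*sqrt(15)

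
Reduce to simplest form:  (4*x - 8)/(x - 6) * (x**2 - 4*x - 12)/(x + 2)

4*x - 8

Factor: 4*x - 8 = 4*(x - 2);  x**2 - 4*x - 12 = (x - 6)*(x + 2)
Cancel the common factors (x - 6), (x + 2).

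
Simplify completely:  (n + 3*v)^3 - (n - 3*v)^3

Binomially expand both and collect terms in n, (3*v).

18*v*(n^2 + 3*v^2)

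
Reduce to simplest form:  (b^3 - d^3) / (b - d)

Factor as (a-b)(a^2+ab+b^2) with a=b, b=d.

b^2 + b*d + d^2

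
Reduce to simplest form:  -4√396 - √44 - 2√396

4√396 = 24*√11; √44 = 2*√11; 2√396 = 12*√11
Combine: (-24 - 2 - 12)·√11 = -38*√11

-38*√11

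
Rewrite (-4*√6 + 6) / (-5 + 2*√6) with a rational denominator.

18 + 8*√6

Multiply numerator and denominator by -5 - 2*√6.
Denominator becomes 1; numerator becomes 18 + 8*√6.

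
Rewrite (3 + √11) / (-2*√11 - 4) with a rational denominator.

Multiply numerator and denominator by -4 + 2*√11.
Denominator becomes -28; numerator becomes 2*√11 + 10.

(-5 - √11)/14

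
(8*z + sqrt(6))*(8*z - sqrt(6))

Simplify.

Difference of squares with P = 8*z, Q = sqrt(6).

64*z^2 - 6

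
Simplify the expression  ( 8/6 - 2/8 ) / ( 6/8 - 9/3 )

Numerator: 8/6 - 2/8 = 13/12
Denominator: 6/8 - 9/3 = -9/4
Divide: (13/12) · (-4/9) = -13/27

-13/27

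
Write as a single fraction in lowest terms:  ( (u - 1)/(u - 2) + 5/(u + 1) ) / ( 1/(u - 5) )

Numerator: (u - 1)/(u - 2) + 5/(u + 1) = (u^2 + 5*u - 11)/(u^2 - u - 2)
Denominator: 1/(u - 5) = 1/(u - 5)
Divide: ((u^2 + 5*u - 11)/(u^2 - u - 2)) · (u - 5) = (u^3 - 36*u + 55)/(u^2 - u - 2)

(u^3 - 36*u + 55)/(u^2 - u - 2)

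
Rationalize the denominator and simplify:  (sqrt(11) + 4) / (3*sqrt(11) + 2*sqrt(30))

(-12*sqrt(11) - 33 + 2*sqrt(330) + 8*sqrt(30))/21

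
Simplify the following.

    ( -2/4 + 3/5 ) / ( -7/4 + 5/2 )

2/15

Numerator: -2/4 + 3/5 = 1/10
Denominator: -7/4 + 5/2 = 3/4
Divide: (1/10) · (4/3) = 2/15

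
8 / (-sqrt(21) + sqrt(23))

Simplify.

4*sqrt(21) + 4*sqrt(23)

Multiply numerator and denominator by sqrt(21) + sqrt(23).
Denominator becomes 2; numerator becomes 8*sqrt(21) + 8*sqrt(23).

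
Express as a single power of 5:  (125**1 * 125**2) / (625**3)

5**(-3)

125**1 = 5**3; 125**2 = 5**6; 625**3 = 5**12
Combine exponents: 5**(-3)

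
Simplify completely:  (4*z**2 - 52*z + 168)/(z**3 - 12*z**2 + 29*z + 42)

Factor: 4*z**2 - 52*z + 168 = 4*(z - 7)*(z - 6);  z**3 - 12*z**2 + 29*z + 42 = (z + 1)*(z - 6)*(z - 7)
Cancel the common factors (z - 6), (z - 7).

4/(z + 1)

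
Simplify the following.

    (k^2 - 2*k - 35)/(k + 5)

k - 7

Factor: k^2 - 2*k - 35 = (k - 7)*(k + 5)
Cancel the common factor (k + 5).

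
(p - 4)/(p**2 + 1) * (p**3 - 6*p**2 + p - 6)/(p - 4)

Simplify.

p - 6

Factor: p**3 - 6*p**2 + p - 6 = (p - 6)*(p**2 + 1)
Cancel the common factors (p**2 + 1), (p - 4).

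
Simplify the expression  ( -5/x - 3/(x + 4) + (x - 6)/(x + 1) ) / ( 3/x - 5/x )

Numerator: -5/x - 3/(x + 4) + (x - 6)/(x + 1) = (x³ - 10*x² - 52*x - 20)/(x³ + 5*x² + 4*x)
Denominator: 3/x - 5/x = -2/x
Divide: ((x³ - 10*x² - 52*x - 20)/(x³ + 5*x² + 4*x)) · (-x/2) = (-x³ + 10*x² + 52*x + 20)/(2*x² + 10*x + 8)

(-x³ + 10*x² + 52*x + 20)/(2*x² + 10*x + 8)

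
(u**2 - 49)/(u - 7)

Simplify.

u + 7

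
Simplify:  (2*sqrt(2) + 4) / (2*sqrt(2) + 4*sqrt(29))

Multiply numerator and denominator by -4*sqrt(29) + 2*sqrt(2).
Denominator becomes -456; numerator becomes -16*sqrt(29) - 8*sqrt(58) + 8 + 8*sqrt(2).

(-sqrt(2) - 1 + sqrt(58) + 2*sqrt(29))/57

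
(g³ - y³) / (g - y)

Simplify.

Apply the difference-of-cubes factorisation and cancel (g - y).

g² + g*y + y²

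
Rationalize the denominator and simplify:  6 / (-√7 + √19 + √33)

Group as (√19 + √33) - √7; multiply by (√19 + √33) + √7, then rationalise the remaining surd.

(-90*√7 - 14*√33 + 42*√19 + 4*√4389)/161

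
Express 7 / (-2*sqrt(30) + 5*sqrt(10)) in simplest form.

(14*sqrt(30) + 35*sqrt(10))/130

Multiply numerator and denominator by 2*sqrt(30) + 5*sqrt(10).
Denominator becomes 130; numerator becomes 14*sqrt(30) + 35*sqrt(10).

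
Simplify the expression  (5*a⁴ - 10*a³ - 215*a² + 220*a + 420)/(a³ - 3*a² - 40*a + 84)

Factor: 5*a⁴ - 10*a³ - 215*a² + 220*a + 420 = 5·(a - 7)·(a - 2)·(a + 1)·(a + 6);  a³ - 3*a² - 40*a + 84 = (a - 7)·(a + 6)·(a - 2)
Cancel the common factors (a - 2), (a + 6), (a - 7).

5*a + 5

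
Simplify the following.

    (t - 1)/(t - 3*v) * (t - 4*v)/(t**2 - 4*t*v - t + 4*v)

Factor: t**2 - 4*t*v - t + 4*v = (t - 1)*(t - 4*v)
Cancel the common factors (t - 4*v), (t - 1).

1/(t - 3*v)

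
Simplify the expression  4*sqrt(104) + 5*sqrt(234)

23*sqrt(26)

4*sqrt(104) = 8*sqrt(26); 5*sqrt(234) = 15*sqrt(26)
Combine: (8 + 15)·sqrt(26) = 23*sqrt(26)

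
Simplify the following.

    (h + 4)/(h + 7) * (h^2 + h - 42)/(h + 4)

h - 6

Factor: h^2 + h - 42 = (h + 7)*(h - 6)
Cancel the common factors (h + 7), (h + 4).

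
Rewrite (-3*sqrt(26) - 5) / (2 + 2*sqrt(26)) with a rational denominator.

(-73 - 2*sqrt(26))/50

Multiply numerator and denominator by -2*sqrt(26) + 2.
Denominator becomes -100; numerator becomes 4*sqrt(26) + 146.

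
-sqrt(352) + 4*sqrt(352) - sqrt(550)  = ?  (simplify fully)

7*sqrt(22)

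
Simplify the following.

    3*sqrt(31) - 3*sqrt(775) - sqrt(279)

-15*sqrt(31)

3*sqrt(31) = 3*sqrt(31); 3*sqrt(775) = 15*sqrt(31); sqrt(279) = 3*sqrt(31)
Combine: (3 - 15 - 3)·sqrt(31) = -15*sqrt(31)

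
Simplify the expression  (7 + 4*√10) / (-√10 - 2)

(-26 + √10)/6

Multiply numerator and denominator by -2 + √10.
Denominator becomes -6; numerator becomes -√10 + 26.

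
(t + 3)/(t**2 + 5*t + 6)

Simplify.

1/(t + 2)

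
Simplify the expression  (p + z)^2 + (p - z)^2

Only the even-power cross terms survive.

2*p^2 + 2*z^2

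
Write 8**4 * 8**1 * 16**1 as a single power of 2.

2**19

8**4 = 2**12; 8**1 = 2**3; 16**1 = 2**4
Combine exponents: 2**19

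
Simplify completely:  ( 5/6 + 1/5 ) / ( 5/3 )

Numerator: 5/6 + 1/5 = 31/30
Denominator: 5/3 = 5/3
Divide: (31/30) · (3/5) = 31/50

31/50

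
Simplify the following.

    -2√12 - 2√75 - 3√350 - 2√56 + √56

-17*√14 - 14*√3

2√12 = 4*√3; 2√75 = 10*√3; 3√350 = 15*√14; 2√56 = 4*√14; √56 = 2*√14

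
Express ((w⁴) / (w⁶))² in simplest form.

Inside the bracket: (w^-2)
Raise to the power 2: (w^-4)

w^(-4)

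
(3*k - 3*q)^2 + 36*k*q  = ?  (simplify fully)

9*(k + q)^2

Expand the square and combine the 36*k*q term.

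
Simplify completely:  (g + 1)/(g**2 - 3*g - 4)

Factor: g**2 - 3*g - 4 = (g - 4)*(g + 1)
Cancel the common factor (g + 1).

1/(g - 4)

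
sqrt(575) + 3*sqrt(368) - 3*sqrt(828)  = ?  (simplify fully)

sqrt(575) = 5*sqrt(23); 3*sqrt(368) = 12*sqrt(23); 3*sqrt(828) = 18*sqrt(23)
Combine: (5 + 12 - 18)·sqrt(23) = -sqrt(23)

-sqrt(23)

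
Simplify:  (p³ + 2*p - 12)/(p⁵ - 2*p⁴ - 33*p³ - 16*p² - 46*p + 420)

1/(p² - 2*p - 35)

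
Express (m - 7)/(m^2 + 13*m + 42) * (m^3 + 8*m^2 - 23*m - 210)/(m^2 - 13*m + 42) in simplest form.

(m - 5)/(m - 6)

Factor: m^2 + 13*m + 42 = (m + 7)*(m + 6);  m^3 + 8*m^2 - 23*m - 210 = (m + 7)*(m + 6)*(m - 5);  m^2 - 13*m + 42 = (m - 6)*(m - 7)
Cancel the common factors (m + 6), (m + 7), (m - 7).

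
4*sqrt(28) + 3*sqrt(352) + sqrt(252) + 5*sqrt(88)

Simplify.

14*sqrt(7) + 22*sqrt(22)

4*sqrt(28) = 8*sqrt(7); 3*sqrt(352) = 12*sqrt(22); sqrt(252) = 6*sqrt(7); 5*sqrt(88) = 10*sqrt(22)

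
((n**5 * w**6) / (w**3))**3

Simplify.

Inside the bracket: n**5 * w**3
Raise to the power 3: n**15 * w**9

n**15*w**9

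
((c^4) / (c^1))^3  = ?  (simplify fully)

c^9

Inside the bracket: c^3
Raise to the power 3: c^9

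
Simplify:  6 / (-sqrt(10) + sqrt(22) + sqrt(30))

(-21*sqrt(10) + sqrt(30) + 9*sqrt(22) + 10*sqrt(66))/73

Group as (sqrt(22) + sqrt(30)) - sqrt(10); multiply by (sqrt(22) + sqrt(30)) + sqrt(10), then rationalise the remaining surd.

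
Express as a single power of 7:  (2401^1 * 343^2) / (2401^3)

7^(-2)

2401^1 = 7^4; 343^2 = 7^6; 2401^3 = 7^12
Combine exponents: 7^(-2)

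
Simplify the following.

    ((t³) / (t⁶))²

Inside the bracket: (t^-3)
Raise to the power 2: (t^-6)

t^(-6)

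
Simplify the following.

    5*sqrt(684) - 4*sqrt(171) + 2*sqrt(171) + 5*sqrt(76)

34*sqrt(19)

5*sqrt(684) = 30*sqrt(19); 4*sqrt(171) = 12*sqrt(19); 2*sqrt(171) = 6*sqrt(19); 5*sqrt(76) = 10*sqrt(19)
Combine: (30 - 12 + 6 + 10)·sqrt(19) = 34*sqrt(19)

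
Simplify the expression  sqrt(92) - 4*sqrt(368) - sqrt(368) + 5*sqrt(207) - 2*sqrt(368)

sqrt(92) = 2*sqrt(23); 4*sqrt(368) = 16*sqrt(23); sqrt(368) = 4*sqrt(23); 5*sqrt(207) = 15*sqrt(23); 2*sqrt(368) = 8*sqrt(23)
Combine: (2 - 16 - 4 + 15 - 8)·sqrt(23) = -11*sqrt(23)

-11*sqrt(23)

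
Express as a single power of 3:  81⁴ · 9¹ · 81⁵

81⁴ = 3^16; 9¹ = 3^2; 81⁵ = 3^20
Combine exponents: 3^38

3^38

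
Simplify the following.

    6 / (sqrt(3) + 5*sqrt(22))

Multiply numerator and denominator by -5*sqrt(22) + sqrt(3).
Denominator becomes -547; numerator becomes -30*sqrt(22) + 6*sqrt(3).

(-6*sqrt(3) + 30*sqrt(22))/547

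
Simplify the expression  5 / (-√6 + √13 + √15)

(-55*√6 + 10*√15 + 20*√13 + 15*√130)/148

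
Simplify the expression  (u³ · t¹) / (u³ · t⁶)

Quotient: (t^-5)

t^(-5)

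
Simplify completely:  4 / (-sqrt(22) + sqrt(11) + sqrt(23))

Group as (sqrt(11) + sqrt(23)) - sqrt(22); multiply by (sqrt(11) + sqrt(23)) + sqrt(22), then rationalise the remaining surd.

(-12*sqrt(22) + 10*sqrt(23) + 34*sqrt(11) + 22*sqrt(46))/217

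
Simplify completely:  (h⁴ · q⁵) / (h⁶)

q⁵/h²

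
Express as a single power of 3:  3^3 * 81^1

3^3 = 3^3; 81^1 = 3^4
Combine exponents: 3^7

3^7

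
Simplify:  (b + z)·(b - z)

b² - z²

Product of conjugates: (P+Q)(P-Q) = P^2 - Q^2.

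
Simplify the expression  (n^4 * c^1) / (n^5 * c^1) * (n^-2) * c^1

c/n^3

Quotient: (n^-1)
Multiply by (n^-2) * c^1: add exponents.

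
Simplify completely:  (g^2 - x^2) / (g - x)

Factor g^2 - x^2 and cancel (g - x).

g + x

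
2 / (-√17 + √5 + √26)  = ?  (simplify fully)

(-7*√17 - 2*√26 + 19*√5 + √2210)/81

Group as (√5 + √26) - √17; multiply by (√5 + √26) + √17, then rationalise the remaining surd.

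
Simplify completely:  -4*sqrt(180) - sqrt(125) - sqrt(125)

4*sqrt(180) = 24*sqrt(5); sqrt(125) = 5*sqrt(5); sqrt(125) = 5*sqrt(5)
Combine: (-24 - 5 - 5)·sqrt(5) = -34*sqrt(5)

-34*sqrt(5)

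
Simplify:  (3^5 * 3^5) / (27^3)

3^1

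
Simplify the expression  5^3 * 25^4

5^11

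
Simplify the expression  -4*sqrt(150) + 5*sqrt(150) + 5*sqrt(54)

20*sqrt(6)

4*sqrt(150) = 20*sqrt(6); 5*sqrt(150) = 25*sqrt(6); 5*sqrt(54) = 15*sqrt(6)
Combine: (-20 + 25 + 15)·sqrt(6) = 20*sqrt(6)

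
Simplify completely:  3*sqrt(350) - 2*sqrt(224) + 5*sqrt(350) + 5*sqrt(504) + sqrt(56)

3*sqrt(350) = 15*sqrt(14); 2*sqrt(224) = 8*sqrt(14); 5*sqrt(350) = 25*sqrt(14); 5*sqrt(504) = 30*sqrt(14); sqrt(56) = 2*sqrt(14)
Combine: (15 - 8 + 25 + 30 + 2)·sqrt(14) = 64*sqrt(14)

64*sqrt(14)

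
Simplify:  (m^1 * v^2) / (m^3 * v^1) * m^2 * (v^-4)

Quotient: (m^-2) * v^1
Multiply by m^2 * (v^-4): add exponents.

v^(-3)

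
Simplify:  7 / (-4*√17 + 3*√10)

Multiply numerator and denominator by 3*√10 + 4*√17.
Denominator becomes -182; numerator becomes 21*√10 + 28*√17.

(-4*√17 - 3*√10)/26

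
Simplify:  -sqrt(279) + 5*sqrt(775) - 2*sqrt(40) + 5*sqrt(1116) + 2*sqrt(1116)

-4*sqrt(10) + 64*sqrt(31)

sqrt(279) = 3*sqrt(31); 5*sqrt(775) = 25*sqrt(31); 2*sqrt(40) = 4*sqrt(10); 5*sqrt(1116) = 30*sqrt(31); 2*sqrt(1116) = 12*sqrt(31)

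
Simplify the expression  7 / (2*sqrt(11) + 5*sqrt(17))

Multiply numerator and denominator by -2*sqrt(11) + 5*sqrt(17).
Denominator becomes 381; numerator becomes -14*sqrt(11) + 35*sqrt(17).

(-14*sqrt(11) + 35*sqrt(17))/381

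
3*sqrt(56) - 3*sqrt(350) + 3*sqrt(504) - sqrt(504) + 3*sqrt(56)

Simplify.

9*sqrt(14)

3*sqrt(56) = 6*sqrt(14); 3*sqrt(350) = 15*sqrt(14); 3*sqrt(504) = 18*sqrt(14); sqrt(504) = 6*sqrt(14); 3*sqrt(56) = 6*sqrt(14)
Combine: (6 - 15 + 18 - 6 + 6)·sqrt(14) = 9*sqrt(14)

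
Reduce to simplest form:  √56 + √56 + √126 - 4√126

√56 = 2*√14; √56 = 2*√14; √126 = 3*√14; 4√126 = 12*√14
Combine: (2 + 2 + 3 - 12)·√14 = -5*√14

-5*√14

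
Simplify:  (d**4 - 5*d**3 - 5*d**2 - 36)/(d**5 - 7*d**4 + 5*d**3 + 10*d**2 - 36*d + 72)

Factor: d**4 - 5*d**3 - 5*d**2 - 36 = (d + 2)*(d**2 - d + 3)*(d - 6);  d**5 - 7*d**4 + 5*d**3 + 10*d**2 - 36*d + 72 = (d + 2)*(d - 2)*(d - 6)*(d**2 - d + 3)
Cancel the common factors (d**2 - d + 3), (d + 2), (d - 6).

1/(d - 2)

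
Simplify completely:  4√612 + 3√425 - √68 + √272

4√612 = 24*√17; 3√425 = 15*√17; √68 = 2*√17; √272 = 4*√17
Combine: (24 + 15 - 2 + 4)·√17 = 41*√17

41*√17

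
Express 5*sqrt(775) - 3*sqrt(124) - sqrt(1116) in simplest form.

13*sqrt(31)

5*sqrt(775) = 25*sqrt(31); 3*sqrt(124) = 6*sqrt(31); sqrt(1116) = 6*sqrt(31)
Combine: (25 - 6 - 6)·sqrt(31) = 13*sqrt(31)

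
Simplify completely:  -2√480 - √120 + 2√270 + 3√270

5*√30

2√480 = 8*√30; √120 = 2*√30; 2√270 = 6*√30; 3√270 = 9*√30
Combine: (-8 - 2 + 6 + 9)·√30 = 5*√30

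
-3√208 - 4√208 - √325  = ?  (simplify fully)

-33*√13

3√208 = 12*√13; 4√208 = 16*√13; √325 = 5*√13
Combine: (-12 - 16 - 5)·√13 = -33*√13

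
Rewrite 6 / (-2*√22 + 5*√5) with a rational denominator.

(12*√22 + 30*√5)/37

Multiply numerator and denominator by 2*√22 + 5*√5.
Denominator becomes 37; numerator becomes 12*√22 + 30*√5.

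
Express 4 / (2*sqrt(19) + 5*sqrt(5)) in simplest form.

Multiply numerator and denominator by -2*sqrt(19) + 5*sqrt(5).
Denominator becomes 49; numerator becomes -8*sqrt(19) + 20*sqrt(5).

(-8*sqrt(19) + 20*sqrt(5))/49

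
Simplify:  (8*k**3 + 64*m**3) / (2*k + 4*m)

Apply the sum-of-cubes factorisation and cancel (2*k + 4*m).

4*k**2 - 8*k*m + 16*m**2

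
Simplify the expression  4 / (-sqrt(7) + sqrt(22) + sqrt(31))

Group as (sqrt(22) + sqrt(31)) - sqrt(7); multiply by (sqrt(22) + sqrt(31)) + sqrt(7), then rationalise the remaining surd.

(-46*sqrt(7) - 2*sqrt(31) + 16*sqrt(22) + 2*sqrt(4774))/153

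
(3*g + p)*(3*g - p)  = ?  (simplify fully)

9*g^2 - p^2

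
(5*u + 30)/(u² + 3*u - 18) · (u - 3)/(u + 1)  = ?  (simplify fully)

5/(u + 1)

Factor: 5*u + 30 = 5·(u + 6);  u² + 3*u - 18 = (u + 6)·(u - 3)
Cancel the common factors (u + 6), (u - 3).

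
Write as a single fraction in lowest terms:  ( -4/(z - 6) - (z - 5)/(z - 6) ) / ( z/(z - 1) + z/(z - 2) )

(-z³ + 4*z² - 5*z + 2)/(2*z³ - 15*z² + 18*z)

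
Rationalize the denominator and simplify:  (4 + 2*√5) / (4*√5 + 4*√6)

Multiply numerator and denominator by -4*√6 + 4*√5.
Denominator becomes -16; numerator becomes -8*√30 - 16*√6 + 16*√5 + 40.

(-5 - 2*√5 + 2*√6 + √30)/2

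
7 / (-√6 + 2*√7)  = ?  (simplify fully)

Multiply numerator and denominator by √6 + 2*√7.
Denominator becomes 22; numerator becomes 7*√6 + 14*√7.

(7*√6 + 14*√7)/22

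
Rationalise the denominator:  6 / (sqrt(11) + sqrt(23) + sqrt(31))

(-12*sqrt(7843) + 18*sqrt(31) + 114*sqrt(23) + 258*sqrt(11))/1003

Group as (sqrt(23) + sqrt(31)) + sqrt(11); multiply by (sqrt(23) + sqrt(31)) - sqrt(11), then rationalise the remaining surd.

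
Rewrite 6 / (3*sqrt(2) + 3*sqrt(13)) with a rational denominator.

(-2*sqrt(2) + 2*sqrt(13))/11

Multiply numerator and denominator by -3*sqrt(2) + 3*sqrt(13).
Denominator becomes 99; numerator becomes -18*sqrt(2) + 18*sqrt(13).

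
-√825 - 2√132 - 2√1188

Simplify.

-21*√33

√825 = 5*√33; 2√132 = 4*√33; 2√1188 = 12*√33
Combine: (-5 - 4 - 12)·√33 = -21*√33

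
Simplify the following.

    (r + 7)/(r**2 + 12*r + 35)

1/(r + 5)

Factor: r**2 + 12*r + 35 = (r + 5)*(r + 7)
Cancel the common factor (r + 7).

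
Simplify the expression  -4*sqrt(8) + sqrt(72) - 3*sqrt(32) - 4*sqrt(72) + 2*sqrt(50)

4*sqrt(8) = 8*sqrt(2); sqrt(72) = 6*sqrt(2); 3*sqrt(32) = 12*sqrt(2); 4*sqrt(72) = 24*sqrt(2); 2*sqrt(50) = 10*sqrt(2)
Combine: (-8 + 6 - 12 - 24 + 10)·sqrt(2) = -28*sqrt(2)

-28*sqrt(2)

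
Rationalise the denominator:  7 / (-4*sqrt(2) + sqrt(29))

(-28*sqrt(2) - 7*sqrt(29))/3

Multiply numerator and denominator by sqrt(29) + 4*sqrt(2).
Denominator becomes -3; numerator becomes 7*sqrt(29) + 28*sqrt(2).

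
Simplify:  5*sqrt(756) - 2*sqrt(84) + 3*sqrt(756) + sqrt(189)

47*sqrt(21)

5*sqrt(756) = 30*sqrt(21); 2*sqrt(84) = 4*sqrt(21); 3*sqrt(756) = 18*sqrt(21); sqrt(189) = 3*sqrt(21)
Combine: (30 - 4 + 18 + 3)·sqrt(21) = 47*sqrt(21)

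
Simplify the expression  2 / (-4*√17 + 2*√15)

(-2*√17 - √15)/53

Multiply numerator and denominator by 2*√15 + 4*√17.
Denominator becomes -212; numerator becomes 4*√15 + 8*√17.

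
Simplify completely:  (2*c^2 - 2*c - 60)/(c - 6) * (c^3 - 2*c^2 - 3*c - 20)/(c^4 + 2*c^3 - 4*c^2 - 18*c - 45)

Factor: 2*c^2 - 2*c - 60 = 2*(c + 5)*(c - 6);  c^3 - 2*c^2 - 3*c - 20 = (c^2 + 2*c + 5)*(c - 4);  c^4 + 2*c^3 - 4*c^2 - 18*c - 45 = (c + 3)*(c^2 + 2*c + 5)*(c - 3)
Cancel the common factors (c^2 + 2*c + 5), (c - 6).

(2*c^2 + 2*c - 40)/(c^2 - 9)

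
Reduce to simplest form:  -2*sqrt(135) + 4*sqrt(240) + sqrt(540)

2*sqrt(135) = 6*sqrt(15); 4*sqrt(240) = 16*sqrt(15); sqrt(540) = 6*sqrt(15)
Combine: (-6 + 16 + 6)·sqrt(15) = 16*sqrt(15)

16*sqrt(15)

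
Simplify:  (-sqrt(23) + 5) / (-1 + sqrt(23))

Multiply numerator and denominator by -sqrt(23) - 1.
Denominator becomes -22; numerator becomes -4*sqrt(23) + 18.

(-9 + 2*sqrt(23))/11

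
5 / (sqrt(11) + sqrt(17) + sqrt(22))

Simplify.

Group as (sqrt(11) + sqrt(17)) + sqrt(22); multiply by (sqrt(11) + sqrt(17)) - sqrt(22), then rationalise the remaining surd.

(-55*sqrt(34) + 15*sqrt(22) + 40*sqrt(17) + 70*sqrt(11))/356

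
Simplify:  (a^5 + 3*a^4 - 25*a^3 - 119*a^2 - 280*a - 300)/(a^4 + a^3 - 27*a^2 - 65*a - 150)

a + 2

Factor: a^5 + 3*a^4 - 25*a^3 - 119*a^2 - 280*a - 300 = (a - 6)*(a^2 + 2*a + 5)*(a + 5)*(a + 2);  a^4 + a^3 - 27*a^2 - 65*a - 150 = (a - 6)*(a + 5)*(a^2 + 2*a + 5)
Cancel the common factors (a^2 + 2*a + 5), (a - 6), (a + 5).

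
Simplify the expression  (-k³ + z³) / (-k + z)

Factor as (a-b)(a^2+ab+b^2) with a=z, b=k.

k² + k*z + z²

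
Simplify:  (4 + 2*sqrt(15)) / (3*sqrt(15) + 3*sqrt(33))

(-15 - 2*sqrt(15) + 2*sqrt(33) + 3*sqrt(55))/27

Multiply numerator and denominator by -3*sqrt(33) + 3*sqrt(15).
Denominator becomes -162; numerator becomes -18*sqrt(55) - 12*sqrt(33) + 12*sqrt(15) + 90.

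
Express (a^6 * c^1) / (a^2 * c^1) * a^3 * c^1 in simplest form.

a^7*c

Quotient: a^4
Multiply by a^3 * c^1: add exponents.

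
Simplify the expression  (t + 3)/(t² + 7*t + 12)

1/(t + 4)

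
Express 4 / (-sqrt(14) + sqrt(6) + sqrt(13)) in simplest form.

Group as (sqrt(6) + sqrt(13)) - sqrt(14); multiply by (sqrt(6) + sqrt(13)) + sqrt(14), then rationalise the remaining surd.

(-20*sqrt(14) + 28*sqrt(13) + 84*sqrt(6) + 16*sqrt(273))/287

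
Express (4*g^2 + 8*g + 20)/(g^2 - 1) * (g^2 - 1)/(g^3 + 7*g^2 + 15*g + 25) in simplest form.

4/(g + 5)

Factor: 4*g^2 + 8*g + 20 = 4*(g^2 + 2*g + 5);  g^2 - 1 = (g - 1)*(g + 1);  g^2 - 1 = (g + 1)*(g - 1);  g^3 + 7*g^2 + 15*g + 25 = (g + 5)*(g^2 + 2*g + 5)
Cancel the common factors (g^2 + 2*g + 5), (g + 1), (g - 1).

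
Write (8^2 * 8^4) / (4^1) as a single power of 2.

8^2 = 2^6; 8^4 = 2^12; 4^1 = 2^2
Combine exponents: 2^16

2^16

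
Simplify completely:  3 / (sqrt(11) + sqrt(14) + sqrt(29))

(-sqrt(4466) - 2*sqrt(29) + 13*sqrt(14) + 16*sqrt(11))/100

Group as (sqrt(14) + sqrt(29)) + sqrt(11); multiply by (sqrt(14) + sqrt(29)) - sqrt(11), then rationalise the remaining surd.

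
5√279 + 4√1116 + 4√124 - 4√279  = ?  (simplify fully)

5√279 = 15*√31; 4√1116 = 24*√31; 4√124 = 8*√31; 4√279 = 12*√31
Combine: (15 + 24 + 8 - 12)·√31 = 35*√31

35*√31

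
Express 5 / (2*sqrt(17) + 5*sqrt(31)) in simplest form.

Multiply numerator and denominator by -2*sqrt(17) + 5*sqrt(31).
Denominator becomes 707; numerator becomes -10*sqrt(17) + 25*sqrt(31).

(-10*sqrt(17) + 25*sqrt(31))/707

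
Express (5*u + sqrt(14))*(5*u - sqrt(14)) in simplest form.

Product of conjugates: (P+Q)(P-Q) = P^2 - Q^2.

25*u^2 - 14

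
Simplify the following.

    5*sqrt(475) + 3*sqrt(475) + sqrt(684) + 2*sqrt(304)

54*sqrt(19)

5*sqrt(475) = 25*sqrt(19); 3*sqrt(475) = 15*sqrt(19); sqrt(684) = 6*sqrt(19); 2*sqrt(304) = 8*sqrt(19)
Combine: (25 + 15 + 6 + 8)·sqrt(19) = 54*sqrt(19)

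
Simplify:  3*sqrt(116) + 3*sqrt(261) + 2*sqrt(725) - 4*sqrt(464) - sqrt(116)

7*sqrt(29)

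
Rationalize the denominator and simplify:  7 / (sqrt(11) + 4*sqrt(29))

Multiply numerator and denominator by -sqrt(11) + 4*sqrt(29).
Denominator becomes 453; numerator becomes -7*sqrt(11) + 28*sqrt(29).

(-7*sqrt(11) + 28*sqrt(29))/453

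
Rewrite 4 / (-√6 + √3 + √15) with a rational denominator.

(-4*√6 - 2*√15 + 6*√3 + 2*√30)/3

Group as (√3 + √15) - √6; multiply by (√3 + √15) + √6, then rationalise the remaining surd.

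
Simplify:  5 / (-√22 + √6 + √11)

Group as (√6 + √11) - √22; multiply by (√6 + √11) + √22, then rationalise the remaining surd.

(25*√22 + 85*√11 + 135*√6 + 220*√3)/239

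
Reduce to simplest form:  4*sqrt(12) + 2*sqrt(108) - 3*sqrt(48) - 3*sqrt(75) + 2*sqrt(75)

3*sqrt(3)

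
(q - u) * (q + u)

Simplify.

(q+u)(q-u) = q^2 - u^2.

q^2 - u^2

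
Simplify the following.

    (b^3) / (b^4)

Quotient: (b^-1)

1/b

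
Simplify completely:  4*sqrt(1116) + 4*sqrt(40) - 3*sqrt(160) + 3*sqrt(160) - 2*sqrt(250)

-2*sqrt(10) + 24*sqrt(31)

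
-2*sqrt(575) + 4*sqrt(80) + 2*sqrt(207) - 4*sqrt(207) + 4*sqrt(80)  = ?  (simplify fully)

-16*sqrt(23) + 32*sqrt(5)

2*sqrt(575) = 10*sqrt(23); 4*sqrt(80) = 16*sqrt(5); 2*sqrt(207) = 6*sqrt(23); 4*sqrt(207) = 12*sqrt(23); 4*sqrt(80) = 16*sqrt(5)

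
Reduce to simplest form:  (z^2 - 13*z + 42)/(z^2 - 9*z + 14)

(z - 6)/(z - 2)

Factor: z^2 - 13*z + 42 = (z - 6)*(z - 7);  z^2 - 9*z + 14 = (z - 7)*(z - 2)
Cancel the common factor (z - 7).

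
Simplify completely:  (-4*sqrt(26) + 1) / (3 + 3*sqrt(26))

(-21 + sqrt(26))/15

Multiply numerator and denominator by -3*sqrt(26) + 3.
Denominator becomes -225; numerator becomes -15*sqrt(26) + 315.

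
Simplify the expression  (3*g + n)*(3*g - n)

9*g^2 - n^2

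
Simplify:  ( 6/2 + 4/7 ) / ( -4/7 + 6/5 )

125/22

Numerator: 6/2 + 4/7 = 25/7
Denominator: -4/7 + 6/5 = 22/35
Divide: (25/7) · (35/22) = 125/22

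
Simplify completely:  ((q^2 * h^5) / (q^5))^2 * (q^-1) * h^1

Inside the bracket: (q^-3) * h^5
Raise to the power 2: (q^-6) * h^10
Multiply by (q^-1) * h^1: add exponents.

h^11/q^7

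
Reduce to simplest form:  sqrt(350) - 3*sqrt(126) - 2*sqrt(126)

-10*sqrt(14)

sqrt(350) = 5*sqrt(14); 3*sqrt(126) = 9*sqrt(14); 2*sqrt(126) = 6*sqrt(14)
Combine: (5 - 9 - 6)·sqrt(14) = -10*sqrt(14)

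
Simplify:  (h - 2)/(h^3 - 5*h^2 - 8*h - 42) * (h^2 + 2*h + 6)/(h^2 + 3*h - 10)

1/(h^2 - 2*h - 35)

Factor: h^3 - 5*h^2 - 8*h - 42 = (h^2 + 2*h + 6)*(h - 7);  h^2 + 3*h - 10 = (h + 5)*(h - 2)
Cancel the common factors (h^2 + 2*h + 6), (h - 2).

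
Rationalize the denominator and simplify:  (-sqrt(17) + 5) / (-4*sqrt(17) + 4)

(-sqrt(17) + 3)/16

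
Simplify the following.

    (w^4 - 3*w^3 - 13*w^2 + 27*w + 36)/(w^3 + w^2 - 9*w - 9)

w - 4

Factor: w^4 - 3*w^3 - 13*w^2 + 27*w + 36 = (w + 1)*(w - 4)*(w + 3)*(w - 3);  w^3 + w^2 - 9*w - 9 = (w + 3)*(w - 3)*(w + 1)
Cancel the common factors (w - 3), (w + 3), (w + 1).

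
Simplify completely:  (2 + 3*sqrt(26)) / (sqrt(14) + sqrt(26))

(-3*sqrt(91) - sqrt(14) + sqrt(26) + 39)/6

Multiply numerator and denominator by -sqrt(14) + sqrt(26).
Denominator becomes 12; numerator becomes -6*sqrt(91) - 2*sqrt(14) + 2*sqrt(26) + 78.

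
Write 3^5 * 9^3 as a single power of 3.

3^11

3^5 = 3^5; 9^3 = 3^6
Combine exponents: 3^11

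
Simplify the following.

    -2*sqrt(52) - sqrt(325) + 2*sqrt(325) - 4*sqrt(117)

-11*sqrt(13)

2*sqrt(52) = 4*sqrt(13); sqrt(325) = 5*sqrt(13); 2*sqrt(325) = 10*sqrt(13); 4*sqrt(117) = 12*sqrt(13)
Combine: (-4 - 5 + 10 - 12)·sqrt(13) = -11*sqrt(13)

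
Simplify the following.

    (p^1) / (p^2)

Quotient: (p^-1)

1/p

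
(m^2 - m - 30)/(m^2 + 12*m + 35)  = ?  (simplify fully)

(m - 6)/(m + 7)

Factor: m^2 - m - 30 = (m - 6)*(m + 5);  m^2 + 12*m + 35 = (m + 7)*(m + 5)
Cancel the common factor (m + 5).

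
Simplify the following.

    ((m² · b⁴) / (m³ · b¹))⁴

Inside the bracket: (m^-1) · b³
Raise to the power 4: (m^-4) · b^12

b^12/m⁴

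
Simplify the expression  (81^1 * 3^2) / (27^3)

3^(-3)

81^1 = 3^4; 3^2 = 3^2; 27^3 = 3^9
Combine exponents: 3^(-3)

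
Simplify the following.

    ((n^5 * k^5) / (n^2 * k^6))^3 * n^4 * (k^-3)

n^13/k^6

Inside the bracket: n^3 * (k^-1)
Raise to the power 3: n^9 * (k^-3)
Multiply by n^4 * (k^-3): add exponents.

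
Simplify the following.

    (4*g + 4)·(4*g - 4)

Difference of squares with P = 4*g, Q = 4.

16*g² - 16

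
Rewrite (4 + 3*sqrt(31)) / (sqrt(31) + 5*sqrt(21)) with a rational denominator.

Multiply numerator and denominator by -5*sqrt(21) + sqrt(31).
Denominator becomes -494; numerator becomes -15*sqrt(651) - 20*sqrt(21) + 4*sqrt(31) + 93.

(-93 - 4*sqrt(31) + 20*sqrt(21) + 15*sqrt(651))/494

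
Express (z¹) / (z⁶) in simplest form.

z^(-5)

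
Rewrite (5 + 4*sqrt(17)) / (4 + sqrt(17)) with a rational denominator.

-11*sqrt(17) + 48

Multiply numerator and denominator by -sqrt(17) + 4.
Denominator becomes -1; numerator becomes -48 + 11*sqrt(17).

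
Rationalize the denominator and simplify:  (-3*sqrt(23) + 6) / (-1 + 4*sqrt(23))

(-270 + 21*sqrt(23))/367

Multiply numerator and denominator by -4*sqrt(23) - 1.
Denominator becomes -367; numerator becomes -21*sqrt(23) + 270.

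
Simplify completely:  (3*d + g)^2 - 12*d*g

(3*d - g)^2

Expanding gives 9*d^2 - 6*d*g + g^2, a perfect square.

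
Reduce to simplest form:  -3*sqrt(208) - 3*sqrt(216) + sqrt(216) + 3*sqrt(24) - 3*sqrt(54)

3*sqrt(208) = 12*sqrt(13); 3*sqrt(216) = 18*sqrt(6); sqrt(216) = 6*sqrt(6); 3*sqrt(24) = 6*sqrt(6); 3*sqrt(54) = 9*sqrt(6)

-12*sqrt(13) - 15*sqrt(6)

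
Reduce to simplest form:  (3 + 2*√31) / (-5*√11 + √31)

Multiply numerator and denominator by √31 + 5*√11.
Denominator becomes -244; numerator becomes 3*√31 + 15*√11 + 62 + 10*√341.

(-10*√341 - 62 - 15*√11 - 3*√31)/244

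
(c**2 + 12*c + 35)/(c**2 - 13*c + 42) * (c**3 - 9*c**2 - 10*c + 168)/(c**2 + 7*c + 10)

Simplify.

(c**2 + 11*c + 28)/(c + 2)

Factor: c**2 + 12*c + 35 = (c + 7)*(c + 5);  c**2 - 13*c + 42 = (c - 6)*(c - 7);  c**3 - 9*c**2 - 10*c + 168 = (c - 6)*(c - 7)*(c + 4);  c**2 + 7*c + 10 = (c + 5)*(c + 2)
Cancel the common factors (c - 7), (c - 6), (c + 5).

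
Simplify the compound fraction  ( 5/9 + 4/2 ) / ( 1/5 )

115/9

Numerator: 5/9 + 4/2 = 23/9
Denominator: 1/5 = 1/5
Divide: (23/9) · (5) = 115/9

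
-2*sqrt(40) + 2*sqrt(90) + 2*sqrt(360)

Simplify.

2*sqrt(40) = 4*sqrt(10); 2*sqrt(90) = 6*sqrt(10); 2*sqrt(360) = 12*sqrt(10)
Combine: (-4 + 6 + 12)·sqrt(10) = 14*sqrt(10)

14*sqrt(10)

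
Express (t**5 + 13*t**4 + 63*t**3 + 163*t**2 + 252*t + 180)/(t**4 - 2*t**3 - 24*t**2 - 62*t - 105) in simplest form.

(t**2 + 8*t + 12)/(t - 7)

Factor: t**5 + 13*t**4 + 63*t**3 + 163*t**2 + 252*t + 180 = (t + 3)*(t**2 + 2*t + 5)*(t + 6)*(t + 2);  t**4 - 2*t**3 - 24*t**2 - 62*t - 105 = (t + 3)*(t - 7)*(t**2 + 2*t + 5)
Cancel the common factors (t**2 + 2*t + 5), (t + 3).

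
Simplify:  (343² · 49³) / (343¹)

7^9

343² = 7^6; 49³ = 7^6; 343¹ = 7^3
Combine exponents: 7^9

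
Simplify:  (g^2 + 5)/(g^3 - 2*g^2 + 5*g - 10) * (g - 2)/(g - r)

Factor: g^3 - 2*g^2 + 5*g - 10 = (g^2 + 5)*(g - 2)
Cancel the common factors (g^2 + 5), (g - 2).

-1/(-g + r)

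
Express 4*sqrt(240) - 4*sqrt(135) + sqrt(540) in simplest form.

4*sqrt(240) = 16*sqrt(15); 4*sqrt(135) = 12*sqrt(15); sqrt(540) = 6*sqrt(15)
Combine: (16 - 12 + 6)·sqrt(15) = 10*sqrt(15)

10*sqrt(15)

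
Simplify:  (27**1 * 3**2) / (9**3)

3**(-1)

27**1 = 3**3; 3**2 = 3**2; 9**3 = 3**6
Combine exponents: 3**(-1)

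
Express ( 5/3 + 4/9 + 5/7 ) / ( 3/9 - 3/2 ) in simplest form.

-356/147

Numerator: 5/3 + 4/9 + 5/7 = 178/63
Denominator: 3/9 - 3/2 = -7/6
Divide: (178/63) · (-6/7) = -356/147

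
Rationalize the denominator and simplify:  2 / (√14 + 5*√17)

(-2*√14 + 10*√17)/411

Multiply numerator and denominator by -√14 + 5*√17.
Denominator becomes 411; numerator becomes -2*√14 + 10*√17.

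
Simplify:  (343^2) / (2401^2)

343^2 = 7^6; 2401^2 = 7^8
Combine exponents: 7^(-2)

7^(-2)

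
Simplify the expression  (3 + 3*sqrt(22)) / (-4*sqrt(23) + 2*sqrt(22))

Multiply numerator and denominator by 2*sqrt(22) + 4*sqrt(23).
Denominator becomes -280; numerator becomes 6*sqrt(22) + 12*sqrt(23) + 132 + 12*sqrt(506).

(-6*sqrt(506) - 66 - 6*sqrt(23) - 3*sqrt(22))/140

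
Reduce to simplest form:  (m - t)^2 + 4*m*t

(m + t)^2

After expansion: m^2 + 2*m*t + t^2 — a perfect-square trinomial.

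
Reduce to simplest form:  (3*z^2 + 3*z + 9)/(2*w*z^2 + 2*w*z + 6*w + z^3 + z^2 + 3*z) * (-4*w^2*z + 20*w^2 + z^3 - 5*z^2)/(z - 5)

-6*w + 3*z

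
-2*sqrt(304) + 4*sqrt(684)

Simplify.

2*sqrt(304) = 8*sqrt(19); 4*sqrt(684) = 24*sqrt(19)
Combine: (-8 + 24)·sqrt(19) = 16*sqrt(19)

16*sqrt(19)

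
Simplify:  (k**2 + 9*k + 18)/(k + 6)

k + 3

Factor: k**2 + 9*k + 18 = (k + 3)*(k + 6)
Cancel the common factor (k + 6).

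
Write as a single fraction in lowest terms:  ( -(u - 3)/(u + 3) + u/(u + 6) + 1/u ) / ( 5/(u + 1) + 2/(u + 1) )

(u^3 + 28*u^2 + 45*u + 18)/(7*u^3 + 63*u^2 + 126*u)

Numerator: -(u - 3)/(u + 3) + u/(u + 6) + 1/u = (u^2 + 27*u + 18)/(u^3 + 9*u^2 + 18*u)
Denominator: 5/(u + 1) + 2/(u + 1) = 7/(u + 1)
Divide: ((u^2 + 27*u + 18)/(u^3 + 9*u^2 + 18*u)) · (u/7 + 1/7) = (u^3 + 28*u^2 + 45*u + 18)/(7*u^3 + 63*u^2 + 126*u)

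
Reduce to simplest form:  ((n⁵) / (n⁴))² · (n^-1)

Inside the bracket: n¹
Raise to the power 2: n²
Multiply by (n^-1): add exponents.

n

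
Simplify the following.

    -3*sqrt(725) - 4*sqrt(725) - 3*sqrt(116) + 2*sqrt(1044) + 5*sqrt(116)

3*sqrt(725) = 15*sqrt(29); 4*sqrt(725) = 20*sqrt(29); 3*sqrt(116) = 6*sqrt(29); 2*sqrt(1044) = 12*sqrt(29); 5*sqrt(116) = 10*sqrt(29)
Combine: (-15 - 20 - 6 + 12 + 10)·sqrt(29) = -19*sqrt(29)

-19*sqrt(29)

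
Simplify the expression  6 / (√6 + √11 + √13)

Group as (√11 + √13) + √6; multiply by (√11 + √13) - √6, then rationalise the remaining surd.

(-3*√858 + 6*√13 + 12*√11 + 27*√6)/62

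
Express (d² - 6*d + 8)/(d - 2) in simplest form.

Factor: d² - 6*d + 8 = (d - 2)·(d - 4)
Cancel the common factor (d - 2).

d - 4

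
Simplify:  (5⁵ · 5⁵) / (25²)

5⁵ = 5^5; 5⁵ = 5^5; 25² = 5^4
Combine exponents: 5^6

5^6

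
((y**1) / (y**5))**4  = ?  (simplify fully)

Inside the bracket: (y**-4)
Raise to the power 4: (y**-16)

y**(-16)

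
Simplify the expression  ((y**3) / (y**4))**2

Inside the bracket: (y**-1)
Raise to the power 2: (y**-2)

y**(-2)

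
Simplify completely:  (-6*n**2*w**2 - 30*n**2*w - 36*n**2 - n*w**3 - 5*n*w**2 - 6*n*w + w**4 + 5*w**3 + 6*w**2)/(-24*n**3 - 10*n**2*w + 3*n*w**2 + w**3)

Factor: -6*n**2*w**2 - 30*n**2*w - 36*n**2 - n*w**3 - 5*n*w**2 - 6*n*w + w**4 + 5*w**3 + 6*w**2 = (-3*n + w)*(w + 3)*(2*n + w)*(w + 2);  -24*n**3 - 10*n**2*w + 3*n*w**2 + w**3 = (4*n + w)*(-3*n + w)*(2*n + w)
Cancel the common factors (2*n + w), (-3*n + w).

(w**2 + 5*w + 6)/(4*n + w)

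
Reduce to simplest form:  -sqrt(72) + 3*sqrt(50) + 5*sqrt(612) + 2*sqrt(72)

21*sqrt(2) + 30*sqrt(17)

sqrt(72) = 6*sqrt(2); 3*sqrt(50) = 15*sqrt(2); 5*sqrt(612) = 30*sqrt(17); 2*sqrt(72) = 12*sqrt(2)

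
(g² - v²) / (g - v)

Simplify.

Factor g^2 - v^2 and cancel (g - v).

g + v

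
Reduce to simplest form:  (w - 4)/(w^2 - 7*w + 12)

1/(w - 3)

Factor: w^2 - 7*w + 12 = (w - 3)*(w - 4)
Cancel the common factor (w - 4).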